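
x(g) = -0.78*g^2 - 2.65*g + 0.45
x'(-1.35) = -0.54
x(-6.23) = -13.31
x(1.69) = -6.26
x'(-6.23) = 7.07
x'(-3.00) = 2.03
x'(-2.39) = 1.08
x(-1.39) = 2.63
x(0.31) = -0.45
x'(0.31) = -3.13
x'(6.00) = -12.01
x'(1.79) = -5.44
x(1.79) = -6.79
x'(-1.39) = -0.48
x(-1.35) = 2.61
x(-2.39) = 2.33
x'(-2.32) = 0.97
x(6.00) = -43.53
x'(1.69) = -5.29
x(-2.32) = 2.40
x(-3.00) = 1.38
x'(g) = -1.56*g - 2.65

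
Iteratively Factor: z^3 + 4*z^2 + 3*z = (z)*(z^2 + 4*z + 3) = z*(z + 1)*(z + 3)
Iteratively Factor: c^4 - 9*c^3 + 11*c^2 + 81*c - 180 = (c - 5)*(c^3 - 4*c^2 - 9*c + 36) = (c - 5)*(c - 3)*(c^2 - c - 12) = (c - 5)*(c - 4)*(c - 3)*(c + 3)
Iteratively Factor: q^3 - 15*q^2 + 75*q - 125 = (q - 5)*(q^2 - 10*q + 25) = (q - 5)^2*(q - 5)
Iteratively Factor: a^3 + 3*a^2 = (a + 3)*(a^2) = a*(a + 3)*(a)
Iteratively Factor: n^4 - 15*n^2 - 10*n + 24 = (n - 1)*(n^3 + n^2 - 14*n - 24) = (n - 1)*(n + 3)*(n^2 - 2*n - 8) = (n - 4)*(n - 1)*(n + 3)*(n + 2)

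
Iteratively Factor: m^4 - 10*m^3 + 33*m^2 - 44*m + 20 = (m - 1)*(m^3 - 9*m^2 + 24*m - 20) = (m - 2)*(m - 1)*(m^2 - 7*m + 10) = (m - 5)*(m - 2)*(m - 1)*(m - 2)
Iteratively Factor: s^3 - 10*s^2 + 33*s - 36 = (s - 4)*(s^2 - 6*s + 9) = (s - 4)*(s - 3)*(s - 3)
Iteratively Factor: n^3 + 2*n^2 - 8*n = (n)*(n^2 + 2*n - 8) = n*(n + 4)*(n - 2)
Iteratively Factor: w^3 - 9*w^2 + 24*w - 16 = (w - 1)*(w^2 - 8*w + 16) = (w - 4)*(w - 1)*(w - 4)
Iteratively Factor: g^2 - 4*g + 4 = (g - 2)*(g - 2)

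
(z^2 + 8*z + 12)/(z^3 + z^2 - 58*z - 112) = (z + 6)/(z^2 - z - 56)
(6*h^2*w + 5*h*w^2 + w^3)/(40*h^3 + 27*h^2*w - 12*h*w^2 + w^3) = w*(6*h^2 + 5*h*w + w^2)/(40*h^3 + 27*h^2*w - 12*h*w^2 + w^3)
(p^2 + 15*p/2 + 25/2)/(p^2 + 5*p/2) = (p + 5)/p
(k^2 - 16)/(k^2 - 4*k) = (k + 4)/k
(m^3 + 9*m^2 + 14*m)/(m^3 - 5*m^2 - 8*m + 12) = m*(m + 7)/(m^2 - 7*m + 6)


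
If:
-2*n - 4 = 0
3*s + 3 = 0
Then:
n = -2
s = -1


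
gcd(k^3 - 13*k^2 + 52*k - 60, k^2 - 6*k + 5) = k - 5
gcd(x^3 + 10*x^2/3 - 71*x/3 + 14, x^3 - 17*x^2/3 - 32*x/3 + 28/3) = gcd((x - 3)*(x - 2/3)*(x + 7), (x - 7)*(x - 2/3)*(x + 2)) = x - 2/3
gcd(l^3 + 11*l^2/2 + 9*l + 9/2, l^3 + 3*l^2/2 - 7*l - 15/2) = l^2 + 4*l + 3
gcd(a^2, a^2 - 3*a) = a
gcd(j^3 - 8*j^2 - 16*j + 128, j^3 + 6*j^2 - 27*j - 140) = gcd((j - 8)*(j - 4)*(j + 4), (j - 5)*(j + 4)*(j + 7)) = j + 4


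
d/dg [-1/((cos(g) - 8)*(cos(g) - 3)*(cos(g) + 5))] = (3*sin(g)^2 + 12*cos(g) + 28)*sin(g)/((cos(g) - 8)^2*(cos(g) - 3)^2*(cos(g) + 5)^2)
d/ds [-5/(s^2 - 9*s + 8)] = 5*(2*s - 9)/(s^2 - 9*s + 8)^2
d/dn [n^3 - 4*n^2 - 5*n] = 3*n^2 - 8*n - 5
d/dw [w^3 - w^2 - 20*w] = 3*w^2 - 2*w - 20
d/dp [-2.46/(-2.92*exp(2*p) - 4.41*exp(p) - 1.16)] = (-14.3664*exp(p) - 10.8486)*exp(p)/(2.92*exp(2*p) + 4.41*exp(p) + 1.16)^2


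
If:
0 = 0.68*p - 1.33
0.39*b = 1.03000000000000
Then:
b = 2.64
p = 1.96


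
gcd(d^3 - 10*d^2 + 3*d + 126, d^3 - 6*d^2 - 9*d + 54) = d^2 - 3*d - 18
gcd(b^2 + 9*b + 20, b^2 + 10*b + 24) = b + 4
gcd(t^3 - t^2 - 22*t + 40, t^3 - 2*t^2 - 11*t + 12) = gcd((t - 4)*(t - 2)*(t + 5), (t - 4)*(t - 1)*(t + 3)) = t - 4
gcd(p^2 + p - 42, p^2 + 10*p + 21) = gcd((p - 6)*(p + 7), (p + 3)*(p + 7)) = p + 7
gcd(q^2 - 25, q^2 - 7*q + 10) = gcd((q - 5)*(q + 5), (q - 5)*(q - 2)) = q - 5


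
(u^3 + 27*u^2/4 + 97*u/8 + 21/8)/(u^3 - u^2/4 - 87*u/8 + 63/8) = (4*u^2 + 13*u + 3)/(4*u^2 - 15*u + 9)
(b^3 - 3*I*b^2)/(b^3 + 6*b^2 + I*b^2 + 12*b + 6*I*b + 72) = b^2/(b^2 + b*(6 + 4*I) + 24*I)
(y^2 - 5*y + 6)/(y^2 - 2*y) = (y - 3)/y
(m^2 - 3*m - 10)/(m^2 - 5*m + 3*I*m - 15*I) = (m + 2)/(m + 3*I)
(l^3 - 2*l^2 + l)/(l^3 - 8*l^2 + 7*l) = (l - 1)/(l - 7)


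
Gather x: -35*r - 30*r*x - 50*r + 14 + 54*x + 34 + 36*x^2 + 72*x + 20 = -85*r + 36*x^2 + x*(126 - 30*r) + 68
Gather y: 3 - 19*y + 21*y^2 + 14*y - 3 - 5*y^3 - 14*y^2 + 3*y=-5*y^3 + 7*y^2 - 2*y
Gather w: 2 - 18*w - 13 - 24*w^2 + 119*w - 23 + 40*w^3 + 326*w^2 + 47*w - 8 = 40*w^3 + 302*w^2 + 148*w - 42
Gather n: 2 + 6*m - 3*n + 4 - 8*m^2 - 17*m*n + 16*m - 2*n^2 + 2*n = -8*m^2 + 22*m - 2*n^2 + n*(-17*m - 1) + 6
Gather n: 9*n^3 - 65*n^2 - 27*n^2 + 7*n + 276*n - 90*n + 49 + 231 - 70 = 9*n^3 - 92*n^2 + 193*n + 210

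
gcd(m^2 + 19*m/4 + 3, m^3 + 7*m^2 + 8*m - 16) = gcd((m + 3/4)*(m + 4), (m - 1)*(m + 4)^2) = m + 4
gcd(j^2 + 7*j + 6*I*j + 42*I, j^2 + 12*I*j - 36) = j + 6*I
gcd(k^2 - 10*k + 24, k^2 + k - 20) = k - 4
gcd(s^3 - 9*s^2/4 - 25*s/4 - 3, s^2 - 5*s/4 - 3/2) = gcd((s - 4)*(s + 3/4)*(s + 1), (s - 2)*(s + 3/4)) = s + 3/4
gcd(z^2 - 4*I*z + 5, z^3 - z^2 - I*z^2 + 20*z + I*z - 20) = z - 5*I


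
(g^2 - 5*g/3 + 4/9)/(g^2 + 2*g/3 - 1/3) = (g - 4/3)/(g + 1)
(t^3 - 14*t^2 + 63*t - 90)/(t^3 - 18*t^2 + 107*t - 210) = (t - 3)/(t - 7)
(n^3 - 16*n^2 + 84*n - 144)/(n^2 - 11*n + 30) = (n^2 - 10*n + 24)/(n - 5)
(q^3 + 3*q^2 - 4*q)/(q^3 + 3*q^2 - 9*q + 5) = q*(q + 4)/(q^2 + 4*q - 5)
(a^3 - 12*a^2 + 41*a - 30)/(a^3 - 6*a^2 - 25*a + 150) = (a - 1)/(a + 5)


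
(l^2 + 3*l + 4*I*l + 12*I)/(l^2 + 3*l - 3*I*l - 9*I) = (l + 4*I)/(l - 3*I)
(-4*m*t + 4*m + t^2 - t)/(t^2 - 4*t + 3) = (-4*m + t)/(t - 3)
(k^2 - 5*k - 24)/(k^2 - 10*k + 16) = (k + 3)/(k - 2)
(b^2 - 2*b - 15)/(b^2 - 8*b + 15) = (b + 3)/(b - 3)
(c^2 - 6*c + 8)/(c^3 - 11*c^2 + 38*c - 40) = 1/(c - 5)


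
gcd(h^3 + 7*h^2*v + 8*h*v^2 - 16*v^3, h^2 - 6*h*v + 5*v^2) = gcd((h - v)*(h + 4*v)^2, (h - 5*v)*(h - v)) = -h + v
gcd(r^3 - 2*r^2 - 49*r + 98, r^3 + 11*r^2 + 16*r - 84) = r^2 + 5*r - 14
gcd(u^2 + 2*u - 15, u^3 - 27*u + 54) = u - 3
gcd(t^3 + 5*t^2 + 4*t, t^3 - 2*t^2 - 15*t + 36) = t + 4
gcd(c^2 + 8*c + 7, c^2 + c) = c + 1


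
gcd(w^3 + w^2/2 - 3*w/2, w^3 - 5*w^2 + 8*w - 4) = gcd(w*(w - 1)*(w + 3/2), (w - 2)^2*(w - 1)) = w - 1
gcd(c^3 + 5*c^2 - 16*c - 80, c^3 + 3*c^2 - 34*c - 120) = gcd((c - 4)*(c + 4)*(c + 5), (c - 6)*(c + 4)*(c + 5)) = c^2 + 9*c + 20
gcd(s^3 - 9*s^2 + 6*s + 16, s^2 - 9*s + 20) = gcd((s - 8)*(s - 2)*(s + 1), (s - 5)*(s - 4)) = 1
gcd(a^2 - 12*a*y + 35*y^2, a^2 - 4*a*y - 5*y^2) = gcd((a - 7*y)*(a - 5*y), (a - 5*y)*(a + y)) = -a + 5*y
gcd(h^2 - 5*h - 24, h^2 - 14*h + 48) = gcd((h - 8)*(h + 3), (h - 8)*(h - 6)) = h - 8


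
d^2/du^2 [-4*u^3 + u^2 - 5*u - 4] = 2 - 24*u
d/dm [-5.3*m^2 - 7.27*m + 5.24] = -10.6*m - 7.27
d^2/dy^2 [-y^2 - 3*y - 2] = -2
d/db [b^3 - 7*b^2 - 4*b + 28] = 3*b^2 - 14*b - 4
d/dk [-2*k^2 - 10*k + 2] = -4*k - 10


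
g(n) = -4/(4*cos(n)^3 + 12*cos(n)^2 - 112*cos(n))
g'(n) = -4*(12*sin(n)*cos(n)^2 + 24*sin(n)*cos(n) - 112*sin(n))/(4*cos(n)^3 + 12*cos(n)^2 - 112*cos(n))^2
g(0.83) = 0.06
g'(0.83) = 0.06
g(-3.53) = -0.04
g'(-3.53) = 0.02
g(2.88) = -0.03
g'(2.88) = 0.01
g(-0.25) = 0.04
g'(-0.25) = -0.01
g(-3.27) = -0.03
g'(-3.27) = 0.00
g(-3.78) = -0.04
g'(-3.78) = 0.03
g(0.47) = 0.05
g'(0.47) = 0.02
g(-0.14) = 0.04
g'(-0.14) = -0.00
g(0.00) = 0.04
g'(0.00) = 0.00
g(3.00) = -0.03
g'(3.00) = 0.00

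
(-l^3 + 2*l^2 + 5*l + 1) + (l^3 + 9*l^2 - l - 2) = 11*l^2 + 4*l - 1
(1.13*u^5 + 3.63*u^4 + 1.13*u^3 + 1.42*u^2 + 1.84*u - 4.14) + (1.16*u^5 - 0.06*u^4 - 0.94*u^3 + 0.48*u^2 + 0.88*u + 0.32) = 2.29*u^5 + 3.57*u^4 + 0.19*u^3 + 1.9*u^2 + 2.72*u - 3.82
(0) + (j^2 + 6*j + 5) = j^2 + 6*j + 5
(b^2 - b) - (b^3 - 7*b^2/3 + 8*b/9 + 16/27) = -b^3 + 10*b^2/3 - 17*b/9 - 16/27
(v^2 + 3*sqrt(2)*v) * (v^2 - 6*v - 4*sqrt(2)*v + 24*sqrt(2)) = v^4 - 6*v^3 - sqrt(2)*v^3 - 24*v^2 + 6*sqrt(2)*v^2 + 144*v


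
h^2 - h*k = h*(h - k)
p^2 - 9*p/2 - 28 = (p - 8)*(p + 7/2)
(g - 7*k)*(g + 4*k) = g^2 - 3*g*k - 28*k^2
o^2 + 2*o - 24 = (o - 4)*(o + 6)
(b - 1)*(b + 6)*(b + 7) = b^3 + 12*b^2 + 29*b - 42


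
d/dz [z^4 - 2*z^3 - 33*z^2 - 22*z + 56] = 4*z^3 - 6*z^2 - 66*z - 22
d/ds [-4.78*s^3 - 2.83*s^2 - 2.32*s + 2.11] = -14.34*s^2 - 5.66*s - 2.32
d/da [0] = 0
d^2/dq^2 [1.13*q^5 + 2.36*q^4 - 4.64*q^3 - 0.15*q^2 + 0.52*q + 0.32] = 22.6*q^3 + 28.32*q^2 - 27.84*q - 0.3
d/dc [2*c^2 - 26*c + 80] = 4*c - 26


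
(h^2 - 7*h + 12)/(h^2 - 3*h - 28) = (-h^2 + 7*h - 12)/(-h^2 + 3*h + 28)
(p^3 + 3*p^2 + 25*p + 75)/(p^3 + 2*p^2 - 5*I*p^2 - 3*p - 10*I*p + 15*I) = (p + 5*I)/(p - 1)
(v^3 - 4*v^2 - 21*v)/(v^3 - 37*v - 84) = v/(v + 4)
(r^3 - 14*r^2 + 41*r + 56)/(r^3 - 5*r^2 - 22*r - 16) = (r - 7)/(r + 2)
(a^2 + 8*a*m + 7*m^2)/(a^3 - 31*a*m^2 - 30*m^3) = (a + 7*m)/(a^2 - a*m - 30*m^2)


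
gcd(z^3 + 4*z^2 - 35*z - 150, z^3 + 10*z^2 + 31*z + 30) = z + 5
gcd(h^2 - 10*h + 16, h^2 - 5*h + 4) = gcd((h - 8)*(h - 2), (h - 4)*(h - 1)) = 1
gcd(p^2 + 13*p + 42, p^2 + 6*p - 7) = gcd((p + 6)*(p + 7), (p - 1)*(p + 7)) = p + 7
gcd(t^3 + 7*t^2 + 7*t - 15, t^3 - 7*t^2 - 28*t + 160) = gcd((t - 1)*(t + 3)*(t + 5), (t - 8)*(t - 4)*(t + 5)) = t + 5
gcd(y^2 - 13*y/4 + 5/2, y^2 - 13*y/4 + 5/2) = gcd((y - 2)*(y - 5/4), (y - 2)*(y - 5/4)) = y^2 - 13*y/4 + 5/2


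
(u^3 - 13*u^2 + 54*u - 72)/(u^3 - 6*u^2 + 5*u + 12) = (u - 6)/(u + 1)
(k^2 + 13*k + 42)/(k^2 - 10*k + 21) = (k^2 + 13*k + 42)/(k^2 - 10*k + 21)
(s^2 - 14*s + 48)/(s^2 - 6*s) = (s - 8)/s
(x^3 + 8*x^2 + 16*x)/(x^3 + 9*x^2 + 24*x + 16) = x/(x + 1)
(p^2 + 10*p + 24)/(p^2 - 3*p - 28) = (p + 6)/(p - 7)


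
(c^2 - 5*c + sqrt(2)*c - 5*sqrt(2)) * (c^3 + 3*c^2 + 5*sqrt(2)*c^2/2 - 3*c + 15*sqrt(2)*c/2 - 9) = c^5 - 2*c^4 + 7*sqrt(2)*c^4/2 - 13*c^3 - 7*sqrt(2)*c^3 - 111*sqrt(2)*c^2/2 - 4*c^2 - 30*c + 6*sqrt(2)*c + 45*sqrt(2)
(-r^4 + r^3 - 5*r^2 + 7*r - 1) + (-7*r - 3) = -r^4 + r^3 - 5*r^2 - 4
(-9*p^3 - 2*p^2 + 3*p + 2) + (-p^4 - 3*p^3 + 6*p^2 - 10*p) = -p^4 - 12*p^3 + 4*p^2 - 7*p + 2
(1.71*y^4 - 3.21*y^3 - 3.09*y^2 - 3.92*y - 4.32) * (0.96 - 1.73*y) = -2.9583*y^5 + 7.1949*y^4 + 2.2641*y^3 + 3.8152*y^2 + 3.7104*y - 4.1472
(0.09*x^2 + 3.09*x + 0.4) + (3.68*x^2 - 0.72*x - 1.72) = 3.77*x^2 + 2.37*x - 1.32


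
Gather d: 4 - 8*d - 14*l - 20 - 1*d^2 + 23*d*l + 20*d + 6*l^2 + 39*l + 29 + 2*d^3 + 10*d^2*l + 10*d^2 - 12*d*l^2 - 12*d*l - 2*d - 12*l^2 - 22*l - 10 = 2*d^3 + d^2*(10*l + 9) + d*(-12*l^2 + 11*l + 10) - 6*l^2 + 3*l + 3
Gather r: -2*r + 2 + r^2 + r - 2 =r^2 - r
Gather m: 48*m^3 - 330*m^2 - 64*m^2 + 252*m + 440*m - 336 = 48*m^3 - 394*m^2 + 692*m - 336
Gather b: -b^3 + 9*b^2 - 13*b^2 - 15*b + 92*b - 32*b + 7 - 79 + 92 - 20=-b^3 - 4*b^2 + 45*b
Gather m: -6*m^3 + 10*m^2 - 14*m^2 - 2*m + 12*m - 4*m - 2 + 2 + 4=-6*m^3 - 4*m^2 + 6*m + 4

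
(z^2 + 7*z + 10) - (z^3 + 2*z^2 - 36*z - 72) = -z^3 - z^2 + 43*z + 82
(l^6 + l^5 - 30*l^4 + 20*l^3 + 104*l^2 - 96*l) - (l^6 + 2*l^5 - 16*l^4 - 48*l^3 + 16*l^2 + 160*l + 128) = -l^5 - 14*l^4 + 68*l^3 + 88*l^2 - 256*l - 128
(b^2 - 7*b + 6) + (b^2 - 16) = 2*b^2 - 7*b - 10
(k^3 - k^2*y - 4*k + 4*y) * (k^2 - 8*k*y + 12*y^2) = k^5 - 9*k^4*y + 20*k^3*y^2 - 4*k^3 - 12*k^2*y^3 + 36*k^2*y - 80*k*y^2 + 48*y^3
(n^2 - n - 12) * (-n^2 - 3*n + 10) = -n^4 - 2*n^3 + 25*n^2 + 26*n - 120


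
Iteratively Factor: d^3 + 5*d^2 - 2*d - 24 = (d - 2)*(d^2 + 7*d + 12) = (d - 2)*(d + 4)*(d + 3)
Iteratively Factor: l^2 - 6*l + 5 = (l - 1)*(l - 5)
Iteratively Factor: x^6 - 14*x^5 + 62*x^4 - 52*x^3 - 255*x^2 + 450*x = (x + 2)*(x^5 - 16*x^4 + 94*x^3 - 240*x^2 + 225*x) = x*(x + 2)*(x^4 - 16*x^3 + 94*x^2 - 240*x + 225) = x*(x - 5)*(x + 2)*(x^3 - 11*x^2 + 39*x - 45) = x*(x - 5)*(x - 3)*(x + 2)*(x^2 - 8*x + 15) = x*(x - 5)*(x - 3)^2*(x + 2)*(x - 5)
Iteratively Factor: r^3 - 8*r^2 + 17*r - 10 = (r - 1)*(r^2 - 7*r + 10) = (r - 5)*(r - 1)*(r - 2)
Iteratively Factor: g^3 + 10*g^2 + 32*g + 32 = (g + 2)*(g^2 + 8*g + 16) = (g + 2)*(g + 4)*(g + 4)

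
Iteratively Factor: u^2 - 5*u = (u)*(u - 5)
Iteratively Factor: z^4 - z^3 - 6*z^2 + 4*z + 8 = (z - 2)*(z^3 + z^2 - 4*z - 4) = (z - 2)^2*(z^2 + 3*z + 2) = (z - 2)^2*(z + 1)*(z + 2)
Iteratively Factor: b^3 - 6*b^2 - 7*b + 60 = (b + 3)*(b^2 - 9*b + 20) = (b - 5)*(b + 3)*(b - 4)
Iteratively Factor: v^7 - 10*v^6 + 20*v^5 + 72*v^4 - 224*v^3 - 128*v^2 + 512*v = (v)*(v^6 - 10*v^5 + 20*v^4 + 72*v^3 - 224*v^2 - 128*v + 512) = v*(v - 4)*(v^5 - 6*v^4 - 4*v^3 + 56*v^2 - 128) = v*(v - 4)*(v + 2)*(v^4 - 8*v^3 + 12*v^2 + 32*v - 64) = v*(v - 4)*(v + 2)^2*(v^3 - 10*v^2 + 32*v - 32) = v*(v - 4)*(v - 2)*(v + 2)^2*(v^2 - 8*v + 16) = v*(v - 4)^2*(v - 2)*(v + 2)^2*(v - 4)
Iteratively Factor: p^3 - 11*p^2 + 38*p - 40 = (p - 5)*(p^2 - 6*p + 8) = (p - 5)*(p - 2)*(p - 4)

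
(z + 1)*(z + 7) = z^2 + 8*z + 7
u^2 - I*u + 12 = (u - 4*I)*(u + 3*I)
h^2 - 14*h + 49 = (h - 7)^2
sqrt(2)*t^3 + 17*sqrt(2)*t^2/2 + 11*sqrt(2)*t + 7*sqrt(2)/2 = (t + 1)*(t + 7)*(sqrt(2)*t + sqrt(2)/2)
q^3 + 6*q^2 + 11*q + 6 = (q + 1)*(q + 2)*(q + 3)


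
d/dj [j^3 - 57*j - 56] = 3*j^2 - 57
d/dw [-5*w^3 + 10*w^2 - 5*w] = -15*w^2 + 20*w - 5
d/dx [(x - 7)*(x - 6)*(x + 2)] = 3*x^2 - 22*x + 16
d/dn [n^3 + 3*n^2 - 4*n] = 3*n^2 + 6*n - 4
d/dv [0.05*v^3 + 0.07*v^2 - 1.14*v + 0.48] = 0.15*v^2 + 0.14*v - 1.14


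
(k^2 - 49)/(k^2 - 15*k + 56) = (k + 7)/(k - 8)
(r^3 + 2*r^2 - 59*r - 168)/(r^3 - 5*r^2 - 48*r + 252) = (r^2 - 5*r - 24)/(r^2 - 12*r + 36)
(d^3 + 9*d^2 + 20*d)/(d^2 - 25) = d*(d + 4)/(d - 5)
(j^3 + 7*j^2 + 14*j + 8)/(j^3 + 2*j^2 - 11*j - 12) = (j + 2)/(j - 3)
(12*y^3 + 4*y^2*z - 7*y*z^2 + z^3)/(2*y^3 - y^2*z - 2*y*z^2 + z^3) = (6*y - z)/(y - z)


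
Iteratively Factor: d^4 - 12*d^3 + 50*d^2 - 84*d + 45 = (d - 5)*(d^3 - 7*d^2 + 15*d - 9) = (d - 5)*(d - 1)*(d^2 - 6*d + 9) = (d - 5)*(d - 3)*(d - 1)*(d - 3)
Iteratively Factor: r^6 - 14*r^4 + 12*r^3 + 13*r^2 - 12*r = (r - 3)*(r^5 + 3*r^4 - 5*r^3 - 3*r^2 + 4*r) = r*(r - 3)*(r^4 + 3*r^3 - 5*r^2 - 3*r + 4) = r*(r - 3)*(r - 1)*(r^3 + 4*r^2 - r - 4) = r*(r - 3)*(r - 1)^2*(r^2 + 5*r + 4) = r*(r - 3)*(r - 1)^2*(r + 1)*(r + 4)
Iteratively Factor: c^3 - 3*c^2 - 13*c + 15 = (c - 5)*(c^2 + 2*c - 3) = (c - 5)*(c - 1)*(c + 3)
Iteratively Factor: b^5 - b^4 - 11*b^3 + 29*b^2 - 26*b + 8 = (b - 1)*(b^4 - 11*b^2 + 18*b - 8) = (b - 1)*(b + 4)*(b^3 - 4*b^2 + 5*b - 2) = (b - 1)^2*(b + 4)*(b^2 - 3*b + 2) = (b - 2)*(b - 1)^2*(b + 4)*(b - 1)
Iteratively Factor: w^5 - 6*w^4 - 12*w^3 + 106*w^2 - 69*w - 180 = (w + 1)*(w^4 - 7*w^3 - 5*w^2 + 111*w - 180) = (w - 3)*(w + 1)*(w^3 - 4*w^2 - 17*w + 60) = (w - 3)*(w + 1)*(w + 4)*(w^2 - 8*w + 15) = (w - 3)^2*(w + 1)*(w + 4)*(w - 5)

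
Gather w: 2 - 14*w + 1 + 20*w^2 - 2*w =20*w^2 - 16*w + 3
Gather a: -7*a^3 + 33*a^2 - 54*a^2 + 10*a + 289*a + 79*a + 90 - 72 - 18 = -7*a^3 - 21*a^2 + 378*a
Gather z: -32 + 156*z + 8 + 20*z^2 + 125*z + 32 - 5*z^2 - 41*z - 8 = 15*z^2 + 240*z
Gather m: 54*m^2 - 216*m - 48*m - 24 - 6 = 54*m^2 - 264*m - 30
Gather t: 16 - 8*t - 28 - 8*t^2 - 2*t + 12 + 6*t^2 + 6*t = -2*t^2 - 4*t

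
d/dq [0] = 0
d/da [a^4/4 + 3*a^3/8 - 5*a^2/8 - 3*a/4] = a^3 + 9*a^2/8 - 5*a/4 - 3/4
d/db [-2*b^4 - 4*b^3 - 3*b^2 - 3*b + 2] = -8*b^3 - 12*b^2 - 6*b - 3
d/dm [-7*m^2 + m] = 1 - 14*m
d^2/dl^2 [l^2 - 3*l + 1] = 2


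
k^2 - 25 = (k - 5)*(k + 5)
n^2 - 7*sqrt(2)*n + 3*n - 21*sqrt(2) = (n + 3)*(n - 7*sqrt(2))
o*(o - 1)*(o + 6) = o^3 + 5*o^2 - 6*o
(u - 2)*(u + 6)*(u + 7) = u^3 + 11*u^2 + 16*u - 84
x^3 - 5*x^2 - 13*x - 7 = (x - 7)*(x + 1)^2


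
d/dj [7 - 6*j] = -6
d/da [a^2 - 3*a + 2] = 2*a - 3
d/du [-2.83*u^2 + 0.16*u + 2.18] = 0.16 - 5.66*u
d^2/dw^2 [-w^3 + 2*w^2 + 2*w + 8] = 4 - 6*w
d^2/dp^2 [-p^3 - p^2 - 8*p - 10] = -6*p - 2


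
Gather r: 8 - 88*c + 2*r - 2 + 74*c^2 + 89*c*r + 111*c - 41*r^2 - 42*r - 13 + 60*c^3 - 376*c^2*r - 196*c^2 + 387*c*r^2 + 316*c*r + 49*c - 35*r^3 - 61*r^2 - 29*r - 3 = 60*c^3 - 122*c^2 + 72*c - 35*r^3 + r^2*(387*c - 102) + r*(-376*c^2 + 405*c - 69) - 10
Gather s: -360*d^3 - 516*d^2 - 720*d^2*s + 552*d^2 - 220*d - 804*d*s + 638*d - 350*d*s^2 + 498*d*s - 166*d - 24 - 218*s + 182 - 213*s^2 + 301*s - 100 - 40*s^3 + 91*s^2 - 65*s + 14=-360*d^3 + 36*d^2 + 252*d - 40*s^3 + s^2*(-350*d - 122) + s*(-720*d^2 - 306*d + 18) + 72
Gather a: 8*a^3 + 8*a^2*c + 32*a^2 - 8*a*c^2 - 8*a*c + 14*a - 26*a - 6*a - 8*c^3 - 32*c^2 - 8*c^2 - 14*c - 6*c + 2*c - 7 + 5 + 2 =8*a^3 + a^2*(8*c + 32) + a*(-8*c^2 - 8*c - 18) - 8*c^3 - 40*c^2 - 18*c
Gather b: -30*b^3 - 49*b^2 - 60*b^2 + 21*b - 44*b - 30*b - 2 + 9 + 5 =-30*b^3 - 109*b^2 - 53*b + 12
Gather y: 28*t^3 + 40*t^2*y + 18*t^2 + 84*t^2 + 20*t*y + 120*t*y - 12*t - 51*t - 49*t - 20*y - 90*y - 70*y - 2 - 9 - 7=28*t^3 + 102*t^2 - 112*t + y*(40*t^2 + 140*t - 180) - 18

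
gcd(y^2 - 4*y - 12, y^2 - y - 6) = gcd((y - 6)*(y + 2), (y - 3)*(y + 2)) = y + 2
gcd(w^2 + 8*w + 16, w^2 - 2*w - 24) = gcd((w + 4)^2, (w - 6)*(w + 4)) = w + 4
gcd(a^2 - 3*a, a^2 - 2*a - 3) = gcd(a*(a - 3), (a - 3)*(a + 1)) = a - 3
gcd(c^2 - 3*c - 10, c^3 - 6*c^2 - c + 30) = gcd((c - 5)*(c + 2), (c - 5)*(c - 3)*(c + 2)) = c^2 - 3*c - 10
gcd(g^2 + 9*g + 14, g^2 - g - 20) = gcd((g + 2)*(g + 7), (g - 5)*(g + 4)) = 1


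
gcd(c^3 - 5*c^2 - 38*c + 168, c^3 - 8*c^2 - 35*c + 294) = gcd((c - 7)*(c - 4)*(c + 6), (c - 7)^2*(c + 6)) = c^2 - c - 42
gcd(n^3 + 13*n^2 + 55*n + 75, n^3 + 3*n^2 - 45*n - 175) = n^2 + 10*n + 25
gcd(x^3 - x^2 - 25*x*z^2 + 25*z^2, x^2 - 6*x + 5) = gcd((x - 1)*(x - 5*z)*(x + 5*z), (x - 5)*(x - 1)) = x - 1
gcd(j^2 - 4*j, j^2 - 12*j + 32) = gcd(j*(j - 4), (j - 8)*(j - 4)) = j - 4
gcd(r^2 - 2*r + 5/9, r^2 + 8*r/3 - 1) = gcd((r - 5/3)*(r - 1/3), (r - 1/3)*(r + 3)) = r - 1/3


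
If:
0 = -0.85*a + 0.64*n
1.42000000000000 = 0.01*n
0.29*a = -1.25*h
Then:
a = 106.92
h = -24.80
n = 142.00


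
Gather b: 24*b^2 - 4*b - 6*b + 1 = 24*b^2 - 10*b + 1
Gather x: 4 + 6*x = 6*x + 4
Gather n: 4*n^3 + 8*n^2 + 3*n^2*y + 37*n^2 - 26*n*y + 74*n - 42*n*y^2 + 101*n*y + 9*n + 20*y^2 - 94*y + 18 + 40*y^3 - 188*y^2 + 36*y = 4*n^3 + n^2*(3*y + 45) + n*(-42*y^2 + 75*y + 83) + 40*y^3 - 168*y^2 - 58*y + 18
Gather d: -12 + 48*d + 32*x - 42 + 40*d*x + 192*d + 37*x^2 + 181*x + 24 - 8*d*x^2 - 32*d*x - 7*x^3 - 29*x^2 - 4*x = d*(-8*x^2 + 8*x + 240) - 7*x^3 + 8*x^2 + 209*x - 30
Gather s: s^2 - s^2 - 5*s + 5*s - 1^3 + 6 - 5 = 0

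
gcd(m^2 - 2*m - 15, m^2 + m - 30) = m - 5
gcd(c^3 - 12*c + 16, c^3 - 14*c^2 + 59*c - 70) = c - 2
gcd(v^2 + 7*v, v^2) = v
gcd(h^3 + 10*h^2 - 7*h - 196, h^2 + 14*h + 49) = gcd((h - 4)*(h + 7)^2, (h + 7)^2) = h^2 + 14*h + 49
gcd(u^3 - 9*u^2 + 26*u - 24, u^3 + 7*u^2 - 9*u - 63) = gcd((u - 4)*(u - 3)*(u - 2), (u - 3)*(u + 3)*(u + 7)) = u - 3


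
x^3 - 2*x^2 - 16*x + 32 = (x - 4)*(x - 2)*(x + 4)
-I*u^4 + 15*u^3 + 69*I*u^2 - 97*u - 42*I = (u + I)*(u + 6*I)*(u + 7*I)*(-I*u + 1)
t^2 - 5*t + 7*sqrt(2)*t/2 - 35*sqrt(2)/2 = (t - 5)*(t + 7*sqrt(2)/2)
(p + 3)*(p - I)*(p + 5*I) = p^3 + 3*p^2 + 4*I*p^2 + 5*p + 12*I*p + 15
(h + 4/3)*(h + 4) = h^2 + 16*h/3 + 16/3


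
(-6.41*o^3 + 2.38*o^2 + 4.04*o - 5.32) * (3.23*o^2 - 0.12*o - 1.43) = -20.7043*o^5 + 8.4566*o^4 + 21.9299*o^3 - 21.0718*o^2 - 5.1388*o + 7.6076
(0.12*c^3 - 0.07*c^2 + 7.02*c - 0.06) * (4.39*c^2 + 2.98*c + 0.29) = 0.5268*c^5 + 0.0503*c^4 + 30.644*c^3 + 20.6359*c^2 + 1.857*c - 0.0174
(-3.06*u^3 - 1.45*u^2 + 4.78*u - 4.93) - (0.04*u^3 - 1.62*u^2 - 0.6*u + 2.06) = -3.1*u^3 + 0.17*u^2 + 5.38*u - 6.99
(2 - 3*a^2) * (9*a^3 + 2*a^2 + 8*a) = -27*a^5 - 6*a^4 - 6*a^3 + 4*a^2 + 16*a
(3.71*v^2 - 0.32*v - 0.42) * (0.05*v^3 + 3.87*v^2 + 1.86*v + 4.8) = 0.1855*v^5 + 14.3417*v^4 + 5.6412*v^3 + 15.5874*v^2 - 2.3172*v - 2.016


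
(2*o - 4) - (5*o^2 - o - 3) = -5*o^2 + 3*o - 1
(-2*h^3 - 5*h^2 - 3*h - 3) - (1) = -2*h^3 - 5*h^2 - 3*h - 4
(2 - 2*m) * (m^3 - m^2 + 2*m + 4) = -2*m^4 + 4*m^3 - 6*m^2 - 4*m + 8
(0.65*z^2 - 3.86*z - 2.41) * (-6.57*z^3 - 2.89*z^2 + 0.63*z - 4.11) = -4.2705*z^5 + 23.4817*z^4 + 27.3986*z^3 + 1.8616*z^2 + 14.3463*z + 9.9051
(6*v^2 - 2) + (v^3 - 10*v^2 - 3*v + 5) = v^3 - 4*v^2 - 3*v + 3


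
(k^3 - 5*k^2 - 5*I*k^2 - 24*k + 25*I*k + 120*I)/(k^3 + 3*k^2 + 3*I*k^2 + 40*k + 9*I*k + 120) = (k - 8)/(k + 8*I)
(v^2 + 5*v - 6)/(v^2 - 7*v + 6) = (v + 6)/(v - 6)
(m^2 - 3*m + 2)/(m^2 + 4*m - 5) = (m - 2)/(m + 5)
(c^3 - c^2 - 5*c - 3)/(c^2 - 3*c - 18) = (-c^3 + c^2 + 5*c + 3)/(-c^2 + 3*c + 18)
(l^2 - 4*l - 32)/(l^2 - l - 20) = (l - 8)/(l - 5)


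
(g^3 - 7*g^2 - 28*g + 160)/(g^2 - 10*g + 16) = (g^2 + g - 20)/(g - 2)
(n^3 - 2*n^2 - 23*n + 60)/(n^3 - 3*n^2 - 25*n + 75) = (n - 4)/(n - 5)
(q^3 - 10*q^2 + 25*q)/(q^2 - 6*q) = (q^2 - 10*q + 25)/(q - 6)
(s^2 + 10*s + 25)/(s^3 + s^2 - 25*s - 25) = (s + 5)/(s^2 - 4*s - 5)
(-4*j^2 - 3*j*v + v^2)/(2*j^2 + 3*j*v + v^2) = (-4*j + v)/(2*j + v)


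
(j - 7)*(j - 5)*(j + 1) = j^3 - 11*j^2 + 23*j + 35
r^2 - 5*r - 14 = (r - 7)*(r + 2)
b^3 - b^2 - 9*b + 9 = (b - 3)*(b - 1)*(b + 3)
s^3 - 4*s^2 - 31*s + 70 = (s - 7)*(s - 2)*(s + 5)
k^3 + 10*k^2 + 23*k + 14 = (k + 1)*(k + 2)*(k + 7)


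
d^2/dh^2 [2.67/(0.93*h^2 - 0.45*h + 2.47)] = (-4.618566*h^2 + 2.23479*h + 2.67*(1.86*h - 0.45)*(3.72*h - 0.9) - 12.266514)/(0.93*h^2 - 0.45*h + 2.47)^3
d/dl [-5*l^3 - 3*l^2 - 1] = 3*l*(-5*l - 2)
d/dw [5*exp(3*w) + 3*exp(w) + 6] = (15*exp(2*w) + 3)*exp(w)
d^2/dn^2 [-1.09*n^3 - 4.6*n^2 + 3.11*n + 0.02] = -6.54*n - 9.2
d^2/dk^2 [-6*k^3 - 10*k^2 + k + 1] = -36*k - 20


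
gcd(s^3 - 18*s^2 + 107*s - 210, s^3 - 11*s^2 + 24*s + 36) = s - 6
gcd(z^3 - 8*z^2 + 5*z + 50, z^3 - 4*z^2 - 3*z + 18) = z + 2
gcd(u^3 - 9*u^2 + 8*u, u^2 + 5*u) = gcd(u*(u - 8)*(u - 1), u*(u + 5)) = u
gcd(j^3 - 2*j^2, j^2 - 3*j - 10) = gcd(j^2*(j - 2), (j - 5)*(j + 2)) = 1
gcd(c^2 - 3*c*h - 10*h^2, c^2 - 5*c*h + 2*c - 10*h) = c - 5*h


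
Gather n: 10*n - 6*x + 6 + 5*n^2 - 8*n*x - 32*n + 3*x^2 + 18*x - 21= 5*n^2 + n*(-8*x - 22) + 3*x^2 + 12*x - 15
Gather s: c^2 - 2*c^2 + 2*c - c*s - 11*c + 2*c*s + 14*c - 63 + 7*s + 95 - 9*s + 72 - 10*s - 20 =-c^2 + 5*c + s*(c - 12) + 84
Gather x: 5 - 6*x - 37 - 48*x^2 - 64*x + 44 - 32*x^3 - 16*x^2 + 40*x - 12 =-32*x^3 - 64*x^2 - 30*x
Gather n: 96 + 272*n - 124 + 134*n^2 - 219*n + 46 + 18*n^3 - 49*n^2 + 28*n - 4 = 18*n^3 + 85*n^2 + 81*n + 14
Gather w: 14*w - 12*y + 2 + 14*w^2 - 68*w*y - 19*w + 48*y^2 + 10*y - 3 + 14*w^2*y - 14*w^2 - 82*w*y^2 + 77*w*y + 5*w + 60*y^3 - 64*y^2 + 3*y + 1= 14*w^2*y + w*(-82*y^2 + 9*y) + 60*y^3 - 16*y^2 + y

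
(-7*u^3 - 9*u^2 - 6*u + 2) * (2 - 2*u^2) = 14*u^5 + 18*u^4 - 2*u^3 - 22*u^2 - 12*u + 4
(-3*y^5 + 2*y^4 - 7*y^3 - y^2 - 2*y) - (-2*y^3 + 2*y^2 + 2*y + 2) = -3*y^5 + 2*y^4 - 5*y^3 - 3*y^2 - 4*y - 2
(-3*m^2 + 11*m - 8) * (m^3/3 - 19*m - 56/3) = -m^5 + 11*m^4/3 + 163*m^3/3 - 153*m^2 - 160*m/3 + 448/3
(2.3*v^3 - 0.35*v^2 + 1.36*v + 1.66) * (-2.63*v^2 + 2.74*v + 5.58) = -6.049*v^5 + 7.2225*v^4 + 8.2982*v^3 - 2.5924*v^2 + 12.1372*v + 9.2628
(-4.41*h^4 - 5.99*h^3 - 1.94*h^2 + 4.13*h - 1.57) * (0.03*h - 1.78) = -0.1323*h^5 + 7.6701*h^4 + 10.604*h^3 + 3.5771*h^2 - 7.3985*h + 2.7946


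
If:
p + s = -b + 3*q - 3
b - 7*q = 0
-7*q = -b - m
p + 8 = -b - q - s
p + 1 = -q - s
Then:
No Solution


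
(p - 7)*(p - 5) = p^2 - 12*p + 35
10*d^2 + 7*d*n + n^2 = (2*d + n)*(5*d + n)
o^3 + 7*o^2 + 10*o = o*(o + 2)*(o + 5)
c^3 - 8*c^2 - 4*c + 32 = (c - 8)*(c - 2)*(c + 2)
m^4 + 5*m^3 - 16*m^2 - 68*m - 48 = (m - 4)*(m + 1)*(m + 2)*(m + 6)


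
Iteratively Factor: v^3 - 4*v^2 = (v - 4)*(v^2) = v*(v - 4)*(v)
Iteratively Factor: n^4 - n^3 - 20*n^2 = (n + 4)*(n^3 - 5*n^2) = (n - 5)*(n + 4)*(n^2) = n*(n - 5)*(n + 4)*(n)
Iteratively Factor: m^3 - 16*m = (m - 4)*(m^2 + 4*m) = (m - 4)*(m + 4)*(m)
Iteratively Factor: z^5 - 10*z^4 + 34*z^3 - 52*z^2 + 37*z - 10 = (z - 5)*(z^4 - 5*z^3 + 9*z^2 - 7*z + 2) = (z - 5)*(z - 1)*(z^3 - 4*z^2 + 5*z - 2) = (z - 5)*(z - 1)^2*(z^2 - 3*z + 2) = (z - 5)*(z - 1)^3*(z - 2)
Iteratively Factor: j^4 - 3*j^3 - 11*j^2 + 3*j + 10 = (j - 5)*(j^3 + 2*j^2 - j - 2) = (j - 5)*(j + 2)*(j^2 - 1) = (j - 5)*(j + 1)*(j + 2)*(j - 1)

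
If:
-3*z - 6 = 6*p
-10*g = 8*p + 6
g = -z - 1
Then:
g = -1/7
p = -4/7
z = -6/7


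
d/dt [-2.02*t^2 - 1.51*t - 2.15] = -4.04*t - 1.51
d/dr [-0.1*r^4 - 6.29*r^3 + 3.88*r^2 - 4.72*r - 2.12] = -0.4*r^3 - 18.87*r^2 + 7.76*r - 4.72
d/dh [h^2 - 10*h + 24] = 2*h - 10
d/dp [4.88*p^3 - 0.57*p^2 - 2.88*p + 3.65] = 14.64*p^2 - 1.14*p - 2.88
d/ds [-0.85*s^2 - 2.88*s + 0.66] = -1.7*s - 2.88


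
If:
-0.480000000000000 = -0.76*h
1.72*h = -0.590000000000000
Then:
No Solution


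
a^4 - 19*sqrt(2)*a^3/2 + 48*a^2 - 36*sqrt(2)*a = a*(a - 6*sqrt(2))*(a - 2*sqrt(2))*(a - 3*sqrt(2)/2)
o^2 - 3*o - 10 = (o - 5)*(o + 2)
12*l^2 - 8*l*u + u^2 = (-6*l + u)*(-2*l + u)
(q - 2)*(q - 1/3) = q^2 - 7*q/3 + 2/3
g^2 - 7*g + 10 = (g - 5)*(g - 2)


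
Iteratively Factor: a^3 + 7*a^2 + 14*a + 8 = (a + 2)*(a^2 + 5*a + 4) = (a + 1)*(a + 2)*(a + 4)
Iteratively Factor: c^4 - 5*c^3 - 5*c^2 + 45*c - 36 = (c - 3)*(c^3 - 2*c^2 - 11*c + 12) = (c - 3)*(c + 3)*(c^2 - 5*c + 4) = (c - 3)*(c - 1)*(c + 3)*(c - 4)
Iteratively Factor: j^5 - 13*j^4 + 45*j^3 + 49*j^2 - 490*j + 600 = (j - 2)*(j^4 - 11*j^3 + 23*j^2 + 95*j - 300) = (j - 4)*(j - 2)*(j^3 - 7*j^2 - 5*j + 75) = (j - 5)*(j - 4)*(j - 2)*(j^2 - 2*j - 15) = (j - 5)*(j - 4)*(j - 2)*(j + 3)*(j - 5)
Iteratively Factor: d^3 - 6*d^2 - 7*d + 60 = (d - 5)*(d^2 - d - 12) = (d - 5)*(d - 4)*(d + 3)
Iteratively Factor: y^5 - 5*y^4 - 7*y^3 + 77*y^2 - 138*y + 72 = (y - 1)*(y^4 - 4*y^3 - 11*y^2 + 66*y - 72) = (y - 1)*(y + 4)*(y^3 - 8*y^2 + 21*y - 18) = (y - 3)*(y - 1)*(y + 4)*(y^2 - 5*y + 6) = (y - 3)*(y - 2)*(y - 1)*(y + 4)*(y - 3)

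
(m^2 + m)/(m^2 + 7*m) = (m + 1)/(m + 7)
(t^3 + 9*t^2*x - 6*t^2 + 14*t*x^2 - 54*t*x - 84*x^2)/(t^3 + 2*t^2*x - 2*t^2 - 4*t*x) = (t^2 + 7*t*x - 6*t - 42*x)/(t*(t - 2))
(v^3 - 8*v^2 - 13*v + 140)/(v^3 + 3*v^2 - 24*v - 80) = (v - 7)/(v + 4)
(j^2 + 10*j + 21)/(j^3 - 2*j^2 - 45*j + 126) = (j + 3)/(j^2 - 9*j + 18)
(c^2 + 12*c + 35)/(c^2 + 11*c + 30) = (c + 7)/(c + 6)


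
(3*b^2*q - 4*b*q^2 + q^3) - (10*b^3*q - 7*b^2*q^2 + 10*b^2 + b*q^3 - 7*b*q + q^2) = -10*b^3*q + 7*b^2*q^2 + 3*b^2*q - 10*b^2 - b*q^3 - 4*b*q^2 + 7*b*q + q^3 - q^2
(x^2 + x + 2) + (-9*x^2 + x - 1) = -8*x^2 + 2*x + 1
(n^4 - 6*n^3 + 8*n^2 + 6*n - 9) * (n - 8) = n^5 - 14*n^4 + 56*n^3 - 58*n^2 - 57*n + 72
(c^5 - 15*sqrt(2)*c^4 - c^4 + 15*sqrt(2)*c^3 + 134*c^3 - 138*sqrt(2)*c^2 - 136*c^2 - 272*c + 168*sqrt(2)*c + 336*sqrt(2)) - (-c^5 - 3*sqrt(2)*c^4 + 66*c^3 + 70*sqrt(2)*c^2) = 2*c^5 - 12*sqrt(2)*c^4 - c^4 + 15*sqrt(2)*c^3 + 68*c^3 - 208*sqrt(2)*c^2 - 136*c^2 - 272*c + 168*sqrt(2)*c + 336*sqrt(2)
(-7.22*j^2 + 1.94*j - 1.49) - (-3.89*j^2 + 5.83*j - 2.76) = -3.33*j^2 - 3.89*j + 1.27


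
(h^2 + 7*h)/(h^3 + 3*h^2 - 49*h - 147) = h/(h^2 - 4*h - 21)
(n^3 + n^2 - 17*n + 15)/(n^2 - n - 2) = (-n^3 - n^2 + 17*n - 15)/(-n^2 + n + 2)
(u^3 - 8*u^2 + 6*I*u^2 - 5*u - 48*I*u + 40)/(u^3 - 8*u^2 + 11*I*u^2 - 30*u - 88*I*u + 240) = (u + I)/(u + 6*I)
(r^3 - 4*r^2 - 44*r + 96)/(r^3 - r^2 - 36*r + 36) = (r^2 - 10*r + 16)/(r^2 - 7*r + 6)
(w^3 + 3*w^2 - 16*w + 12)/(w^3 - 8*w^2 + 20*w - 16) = (w^2 + 5*w - 6)/(w^2 - 6*w + 8)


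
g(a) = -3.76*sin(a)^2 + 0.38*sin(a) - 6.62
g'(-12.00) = -3.08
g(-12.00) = -7.50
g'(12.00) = 3.73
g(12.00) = -7.91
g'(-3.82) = 3.38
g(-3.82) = -7.86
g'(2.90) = 1.38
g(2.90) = -6.74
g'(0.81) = -3.49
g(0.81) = -8.32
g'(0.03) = 0.15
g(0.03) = -6.61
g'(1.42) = -1.06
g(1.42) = -9.92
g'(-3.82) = 3.38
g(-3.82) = -7.86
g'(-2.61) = -3.61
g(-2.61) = -7.78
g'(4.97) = 1.95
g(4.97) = -10.50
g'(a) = -7.52*sin(a)*cos(a) + 0.38*cos(a)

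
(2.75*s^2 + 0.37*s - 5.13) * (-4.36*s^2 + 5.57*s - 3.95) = -11.99*s^4 + 13.7043*s^3 + 13.5652*s^2 - 30.0356*s + 20.2635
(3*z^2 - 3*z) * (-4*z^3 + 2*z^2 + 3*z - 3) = -12*z^5 + 18*z^4 + 3*z^3 - 18*z^2 + 9*z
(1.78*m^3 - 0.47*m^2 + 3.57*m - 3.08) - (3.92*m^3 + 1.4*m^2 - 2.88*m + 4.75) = -2.14*m^3 - 1.87*m^2 + 6.45*m - 7.83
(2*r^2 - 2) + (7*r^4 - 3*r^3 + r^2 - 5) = 7*r^4 - 3*r^3 + 3*r^2 - 7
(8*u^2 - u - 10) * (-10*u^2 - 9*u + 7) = -80*u^4 - 62*u^3 + 165*u^2 + 83*u - 70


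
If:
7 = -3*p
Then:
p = -7/3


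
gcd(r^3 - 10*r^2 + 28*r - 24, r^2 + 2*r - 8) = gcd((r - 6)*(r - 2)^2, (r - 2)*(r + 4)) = r - 2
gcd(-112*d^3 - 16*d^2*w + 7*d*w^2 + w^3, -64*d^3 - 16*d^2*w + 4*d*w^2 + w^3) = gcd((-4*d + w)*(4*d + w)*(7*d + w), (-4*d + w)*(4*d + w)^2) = -16*d^2 + w^2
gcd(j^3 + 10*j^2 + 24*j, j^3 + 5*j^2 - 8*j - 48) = j + 4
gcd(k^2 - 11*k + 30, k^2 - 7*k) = 1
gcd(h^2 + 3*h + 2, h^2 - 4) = h + 2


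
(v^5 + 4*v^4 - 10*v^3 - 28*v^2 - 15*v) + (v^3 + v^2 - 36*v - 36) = v^5 + 4*v^4 - 9*v^3 - 27*v^2 - 51*v - 36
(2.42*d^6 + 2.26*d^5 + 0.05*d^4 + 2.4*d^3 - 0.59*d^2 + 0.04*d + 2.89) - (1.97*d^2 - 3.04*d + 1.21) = 2.42*d^6 + 2.26*d^5 + 0.05*d^4 + 2.4*d^3 - 2.56*d^2 + 3.08*d + 1.68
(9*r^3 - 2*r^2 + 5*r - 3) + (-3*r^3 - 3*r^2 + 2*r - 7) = 6*r^3 - 5*r^2 + 7*r - 10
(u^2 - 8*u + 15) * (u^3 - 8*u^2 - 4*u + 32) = u^5 - 16*u^4 + 75*u^3 - 56*u^2 - 316*u + 480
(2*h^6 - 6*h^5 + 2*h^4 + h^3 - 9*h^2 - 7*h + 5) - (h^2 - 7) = 2*h^6 - 6*h^5 + 2*h^4 + h^3 - 10*h^2 - 7*h + 12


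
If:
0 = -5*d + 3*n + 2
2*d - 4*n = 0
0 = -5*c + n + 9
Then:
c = 13/7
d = 4/7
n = 2/7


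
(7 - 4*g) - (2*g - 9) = 16 - 6*g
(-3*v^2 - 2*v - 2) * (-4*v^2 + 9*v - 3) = 12*v^4 - 19*v^3 - v^2 - 12*v + 6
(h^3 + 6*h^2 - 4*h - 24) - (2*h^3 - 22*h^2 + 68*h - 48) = -h^3 + 28*h^2 - 72*h + 24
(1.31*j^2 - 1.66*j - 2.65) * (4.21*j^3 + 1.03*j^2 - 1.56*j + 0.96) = 5.5151*j^5 - 5.6393*j^4 - 14.9099*j^3 + 1.1177*j^2 + 2.5404*j - 2.544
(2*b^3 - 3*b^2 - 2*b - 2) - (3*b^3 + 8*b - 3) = -b^3 - 3*b^2 - 10*b + 1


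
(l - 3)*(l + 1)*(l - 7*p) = l^3 - 7*l^2*p - 2*l^2 + 14*l*p - 3*l + 21*p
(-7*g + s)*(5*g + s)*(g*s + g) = -35*g^3*s - 35*g^3 - 2*g^2*s^2 - 2*g^2*s + g*s^3 + g*s^2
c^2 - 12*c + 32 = (c - 8)*(c - 4)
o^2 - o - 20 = (o - 5)*(o + 4)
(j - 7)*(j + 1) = j^2 - 6*j - 7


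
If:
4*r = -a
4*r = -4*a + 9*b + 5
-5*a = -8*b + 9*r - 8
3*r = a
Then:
No Solution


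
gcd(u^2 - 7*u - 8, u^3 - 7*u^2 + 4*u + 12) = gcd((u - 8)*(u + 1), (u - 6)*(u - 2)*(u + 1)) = u + 1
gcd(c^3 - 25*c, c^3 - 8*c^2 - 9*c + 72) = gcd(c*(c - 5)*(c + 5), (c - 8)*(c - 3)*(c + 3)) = 1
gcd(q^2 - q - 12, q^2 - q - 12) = q^2 - q - 12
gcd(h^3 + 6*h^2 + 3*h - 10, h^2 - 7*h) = 1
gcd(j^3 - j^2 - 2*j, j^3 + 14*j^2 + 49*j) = j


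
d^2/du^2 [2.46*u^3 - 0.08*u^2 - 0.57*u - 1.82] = 14.76*u - 0.16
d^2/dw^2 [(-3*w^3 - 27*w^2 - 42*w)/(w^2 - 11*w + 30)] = 72*(-17*w^3 + 150*w^2 - 120*w - 1060)/(w^6 - 33*w^5 + 453*w^4 - 3311*w^3 + 13590*w^2 - 29700*w + 27000)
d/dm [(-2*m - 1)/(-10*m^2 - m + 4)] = (20*m^2 + 2*m - (2*m + 1)*(20*m + 1) - 8)/(10*m^2 + m - 4)^2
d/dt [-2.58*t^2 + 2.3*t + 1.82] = 2.3 - 5.16*t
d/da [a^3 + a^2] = a*(3*a + 2)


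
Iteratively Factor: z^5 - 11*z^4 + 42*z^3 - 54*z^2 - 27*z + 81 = (z + 1)*(z^4 - 12*z^3 + 54*z^2 - 108*z + 81) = (z - 3)*(z + 1)*(z^3 - 9*z^2 + 27*z - 27) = (z - 3)^2*(z + 1)*(z^2 - 6*z + 9) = (z - 3)^3*(z + 1)*(z - 3)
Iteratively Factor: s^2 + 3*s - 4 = (s - 1)*(s + 4)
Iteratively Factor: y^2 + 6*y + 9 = (y + 3)*(y + 3)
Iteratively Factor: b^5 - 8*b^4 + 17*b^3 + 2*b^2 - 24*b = (b - 3)*(b^4 - 5*b^3 + 2*b^2 + 8*b) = (b - 4)*(b - 3)*(b^3 - b^2 - 2*b) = b*(b - 4)*(b - 3)*(b^2 - b - 2) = b*(b - 4)*(b - 3)*(b - 2)*(b + 1)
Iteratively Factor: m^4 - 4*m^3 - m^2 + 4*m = (m - 1)*(m^3 - 3*m^2 - 4*m) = (m - 4)*(m - 1)*(m^2 + m) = m*(m - 4)*(m - 1)*(m + 1)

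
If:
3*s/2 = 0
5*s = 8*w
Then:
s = 0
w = 0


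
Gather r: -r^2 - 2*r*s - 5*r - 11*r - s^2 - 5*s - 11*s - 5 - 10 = -r^2 + r*(-2*s - 16) - s^2 - 16*s - 15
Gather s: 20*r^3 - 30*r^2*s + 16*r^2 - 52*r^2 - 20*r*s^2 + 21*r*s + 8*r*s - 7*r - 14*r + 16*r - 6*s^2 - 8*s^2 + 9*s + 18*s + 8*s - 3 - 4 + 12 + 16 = 20*r^3 - 36*r^2 - 5*r + s^2*(-20*r - 14) + s*(-30*r^2 + 29*r + 35) + 21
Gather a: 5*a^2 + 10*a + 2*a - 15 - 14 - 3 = 5*a^2 + 12*a - 32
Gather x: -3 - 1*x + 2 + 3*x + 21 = 2*x + 20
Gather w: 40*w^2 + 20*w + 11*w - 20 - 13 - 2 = 40*w^2 + 31*w - 35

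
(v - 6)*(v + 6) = v^2 - 36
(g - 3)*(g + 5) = g^2 + 2*g - 15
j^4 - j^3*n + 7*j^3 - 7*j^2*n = j^2*(j + 7)*(j - n)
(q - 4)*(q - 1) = q^2 - 5*q + 4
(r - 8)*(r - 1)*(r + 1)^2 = r^4 - 7*r^3 - 9*r^2 + 7*r + 8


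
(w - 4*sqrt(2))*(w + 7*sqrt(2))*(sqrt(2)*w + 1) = sqrt(2)*w^3 + 7*w^2 - 53*sqrt(2)*w - 56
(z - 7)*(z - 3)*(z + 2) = z^3 - 8*z^2 + z + 42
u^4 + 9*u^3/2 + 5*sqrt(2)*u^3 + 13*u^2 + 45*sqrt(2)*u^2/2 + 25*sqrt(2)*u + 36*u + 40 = (u + 2)*(u + 5/2)*(u + sqrt(2))*(u + 4*sqrt(2))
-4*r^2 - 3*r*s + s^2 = (-4*r + s)*(r + s)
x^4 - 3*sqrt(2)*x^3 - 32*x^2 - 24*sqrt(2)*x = x*(x - 6*sqrt(2))*(x + sqrt(2))*(x + 2*sqrt(2))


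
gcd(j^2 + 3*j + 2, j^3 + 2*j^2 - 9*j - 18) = j + 2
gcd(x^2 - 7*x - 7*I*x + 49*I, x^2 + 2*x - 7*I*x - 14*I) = x - 7*I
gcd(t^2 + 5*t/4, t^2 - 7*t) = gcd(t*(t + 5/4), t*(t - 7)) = t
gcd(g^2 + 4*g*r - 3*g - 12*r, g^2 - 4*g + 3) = g - 3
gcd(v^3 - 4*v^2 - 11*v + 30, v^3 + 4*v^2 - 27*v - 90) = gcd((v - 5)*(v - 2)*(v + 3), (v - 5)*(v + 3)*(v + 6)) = v^2 - 2*v - 15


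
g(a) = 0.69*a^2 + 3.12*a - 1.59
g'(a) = 1.38*a + 3.12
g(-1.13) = -4.23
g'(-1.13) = 1.56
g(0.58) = 0.45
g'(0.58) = 3.92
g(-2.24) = -5.12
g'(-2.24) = 0.03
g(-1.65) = -4.86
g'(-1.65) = 0.84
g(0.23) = -0.84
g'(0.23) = 3.44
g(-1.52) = -4.74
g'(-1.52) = 1.02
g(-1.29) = -4.47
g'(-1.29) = 1.34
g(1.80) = 6.26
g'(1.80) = 5.60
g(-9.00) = 26.22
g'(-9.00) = -9.30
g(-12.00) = 60.33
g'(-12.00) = -13.44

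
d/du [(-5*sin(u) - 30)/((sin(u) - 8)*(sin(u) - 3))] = 5*(sin(u)^2 + 12*sin(u) - 90)*cos(u)/((sin(u) - 8)^2*(sin(u) - 3)^2)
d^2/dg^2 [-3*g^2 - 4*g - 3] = -6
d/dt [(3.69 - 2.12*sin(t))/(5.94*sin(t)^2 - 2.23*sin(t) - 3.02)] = (12.5928*sin(t)^2 - 43.8372*sin(t) + 14.6311)*cos(t)/(35.2836*sin(t)^4 - 26.4924*sin(t)^3 - 30.9047*sin(t)^2 + 13.4692*sin(t) + 9.1204)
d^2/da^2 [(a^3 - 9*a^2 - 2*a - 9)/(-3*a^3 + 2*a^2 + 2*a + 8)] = 2*(75*a^6 + 36*a^5 + 468*a^4 + 1076*a^3 - 246*a^2 + 468*a + 436)/(27*a^9 - 54*a^8 - 18*a^7 - 152*a^6 + 300*a^5 + 168*a^4 + 376*a^3 - 480*a^2 - 384*a - 512)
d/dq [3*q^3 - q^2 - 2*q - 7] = 9*q^2 - 2*q - 2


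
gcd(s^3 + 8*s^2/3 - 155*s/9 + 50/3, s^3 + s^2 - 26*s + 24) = s + 6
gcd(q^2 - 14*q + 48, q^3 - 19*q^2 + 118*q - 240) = q^2 - 14*q + 48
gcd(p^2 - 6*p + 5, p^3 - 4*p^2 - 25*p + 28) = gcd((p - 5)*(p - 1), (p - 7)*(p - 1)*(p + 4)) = p - 1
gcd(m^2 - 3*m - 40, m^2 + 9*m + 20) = m + 5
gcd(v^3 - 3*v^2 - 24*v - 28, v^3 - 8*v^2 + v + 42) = v^2 - 5*v - 14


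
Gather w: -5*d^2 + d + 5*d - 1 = -5*d^2 + 6*d - 1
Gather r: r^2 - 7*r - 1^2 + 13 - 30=r^2 - 7*r - 18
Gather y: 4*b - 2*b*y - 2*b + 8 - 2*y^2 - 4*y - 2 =2*b - 2*y^2 + y*(-2*b - 4) + 6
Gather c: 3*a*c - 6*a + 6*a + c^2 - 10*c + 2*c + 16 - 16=c^2 + c*(3*a - 8)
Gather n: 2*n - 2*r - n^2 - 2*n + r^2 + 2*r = -n^2 + r^2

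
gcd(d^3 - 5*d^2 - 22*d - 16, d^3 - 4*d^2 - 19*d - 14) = d^2 + 3*d + 2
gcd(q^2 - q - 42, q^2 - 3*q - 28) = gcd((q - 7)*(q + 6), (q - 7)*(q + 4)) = q - 7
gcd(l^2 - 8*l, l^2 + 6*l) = l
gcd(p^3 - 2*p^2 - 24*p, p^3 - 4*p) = p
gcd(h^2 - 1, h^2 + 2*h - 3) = h - 1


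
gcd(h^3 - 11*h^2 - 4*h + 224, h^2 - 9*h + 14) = h - 7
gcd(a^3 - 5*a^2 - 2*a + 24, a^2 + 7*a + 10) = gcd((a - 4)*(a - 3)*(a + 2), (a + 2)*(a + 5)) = a + 2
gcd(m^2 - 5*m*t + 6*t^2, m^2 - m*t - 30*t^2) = 1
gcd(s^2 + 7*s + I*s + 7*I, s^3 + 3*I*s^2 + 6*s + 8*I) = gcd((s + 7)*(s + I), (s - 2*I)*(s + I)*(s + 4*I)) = s + I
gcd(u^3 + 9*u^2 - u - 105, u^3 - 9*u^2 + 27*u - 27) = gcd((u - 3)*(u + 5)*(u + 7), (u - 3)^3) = u - 3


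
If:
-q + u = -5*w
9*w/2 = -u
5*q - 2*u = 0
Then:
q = 0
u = 0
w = 0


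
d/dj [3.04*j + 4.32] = 3.04000000000000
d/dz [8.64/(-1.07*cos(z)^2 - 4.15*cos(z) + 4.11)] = -(18.4896*cos(z) + 35.856)*sin(z)/(1.07*cos(z)^2 + 4.15*cos(z) - 4.11)^2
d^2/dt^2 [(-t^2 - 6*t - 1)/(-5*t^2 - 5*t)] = 2*(5*t^3 + 3*t^2 + 3*t + 1)/(5*t^3*(t^3 + 3*t^2 + 3*t + 1))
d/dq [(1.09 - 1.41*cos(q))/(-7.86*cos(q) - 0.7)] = -9.5544*sin(q)/(7.86*cos(q) + 0.7)^2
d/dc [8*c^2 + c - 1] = 16*c + 1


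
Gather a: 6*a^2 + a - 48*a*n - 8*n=6*a^2 + a*(1 - 48*n) - 8*n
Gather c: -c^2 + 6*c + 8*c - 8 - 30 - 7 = -c^2 + 14*c - 45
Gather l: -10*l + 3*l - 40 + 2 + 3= -7*l - 35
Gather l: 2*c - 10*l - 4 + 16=2*c - 10*l + 12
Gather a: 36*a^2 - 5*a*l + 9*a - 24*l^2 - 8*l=36*a^2 + a*(9 - 5*l) - 24*l^2 - 8*l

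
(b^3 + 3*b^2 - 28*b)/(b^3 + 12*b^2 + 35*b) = (b - 4)/(b + 5)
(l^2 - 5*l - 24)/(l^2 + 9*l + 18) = (l - 8)/(l + 6)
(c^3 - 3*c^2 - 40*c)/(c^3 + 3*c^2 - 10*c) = (c - 8)/(c - 2)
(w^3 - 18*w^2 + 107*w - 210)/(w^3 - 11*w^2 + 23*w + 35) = (w - 6)/(w + 1)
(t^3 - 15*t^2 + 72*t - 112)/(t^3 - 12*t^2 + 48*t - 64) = (t - 7)/(t - 4)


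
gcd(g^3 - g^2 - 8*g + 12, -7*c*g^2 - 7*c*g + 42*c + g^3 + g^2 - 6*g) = g^2 + g - 6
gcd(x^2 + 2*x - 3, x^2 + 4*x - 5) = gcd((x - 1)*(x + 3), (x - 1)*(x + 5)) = x - 1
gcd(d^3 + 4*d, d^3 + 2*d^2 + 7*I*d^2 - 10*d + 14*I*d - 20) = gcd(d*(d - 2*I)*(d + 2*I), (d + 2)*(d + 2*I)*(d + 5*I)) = d + 2*I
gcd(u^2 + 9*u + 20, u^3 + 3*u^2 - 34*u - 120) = u^2 + 9*u + 20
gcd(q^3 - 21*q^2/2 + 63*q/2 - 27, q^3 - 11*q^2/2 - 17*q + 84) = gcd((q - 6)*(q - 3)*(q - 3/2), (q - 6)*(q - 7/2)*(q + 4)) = q - 6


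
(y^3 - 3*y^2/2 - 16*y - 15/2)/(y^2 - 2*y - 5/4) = 2*(y^2 - 2*y - 15)/(2*y - 5)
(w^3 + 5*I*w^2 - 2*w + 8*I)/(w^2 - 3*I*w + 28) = (w^2 + I*w + 2)/(w - 7*I)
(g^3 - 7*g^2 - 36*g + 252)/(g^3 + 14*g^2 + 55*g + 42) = (g^2 - 13*g + 42)/(g^2 + 8*g + 7)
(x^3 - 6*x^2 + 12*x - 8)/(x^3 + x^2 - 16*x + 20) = (x - 2)/(x + 5)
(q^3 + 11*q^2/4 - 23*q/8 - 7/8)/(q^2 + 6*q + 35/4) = (4*q^2 - 3*q - 1)/(2*(2*q + 5))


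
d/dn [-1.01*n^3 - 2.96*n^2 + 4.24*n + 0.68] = -3.03*n^2 - 5.92*n + 4.24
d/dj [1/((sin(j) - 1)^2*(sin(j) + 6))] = -(3*sin(j) + 11)*cos(j)/((sin(j) - 1)^3*(sin(j) + 6)^2)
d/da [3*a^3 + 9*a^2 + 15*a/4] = 9*a^2 + 18*a + 15/4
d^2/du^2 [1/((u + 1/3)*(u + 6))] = 6*(9*(u + 6)^2 + 3*(u + 6)*(3*u + 1) + (3*u + 1)^2)/((u + 6)^3*(3*u + 1)^3)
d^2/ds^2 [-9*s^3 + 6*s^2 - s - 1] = 12 - 54*s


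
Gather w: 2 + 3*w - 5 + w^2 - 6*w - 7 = w^2 - 3*w - 10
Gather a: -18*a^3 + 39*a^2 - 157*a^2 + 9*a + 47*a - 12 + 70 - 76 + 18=-18*a^3 - 118*a^2 + 56*a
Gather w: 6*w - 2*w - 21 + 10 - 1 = 4*w - 12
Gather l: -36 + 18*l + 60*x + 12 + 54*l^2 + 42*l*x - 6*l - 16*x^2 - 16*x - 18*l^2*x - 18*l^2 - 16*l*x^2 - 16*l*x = l^2*(36 - 18*x) + l*(-16*x^2 + 26*x + 12) - 16*x^2 + 44*x - 24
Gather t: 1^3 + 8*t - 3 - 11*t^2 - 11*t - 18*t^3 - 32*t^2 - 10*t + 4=-18*t^3 - 43*t^2 - 13*t + 2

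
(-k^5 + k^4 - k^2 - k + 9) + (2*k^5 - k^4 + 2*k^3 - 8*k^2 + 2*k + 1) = k^5 + 2*k^3 - 9*k^2 + k + 10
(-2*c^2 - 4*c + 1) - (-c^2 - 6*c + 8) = -c^2 + 2*c - 7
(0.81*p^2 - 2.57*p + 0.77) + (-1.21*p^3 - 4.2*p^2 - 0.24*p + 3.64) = -1.21*p^3 - 3.39*p^2 - 2.81*p + 4.41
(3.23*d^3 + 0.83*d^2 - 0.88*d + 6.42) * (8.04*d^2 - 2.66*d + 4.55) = 25.9692*d^5 - 1.9186*d^4 + 5.4135*d^3 + 57.7341*d^2 - 21.0812*d + 29.211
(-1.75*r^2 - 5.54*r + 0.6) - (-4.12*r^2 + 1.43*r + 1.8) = 2.37*r^2 - 6.97*r - 1.2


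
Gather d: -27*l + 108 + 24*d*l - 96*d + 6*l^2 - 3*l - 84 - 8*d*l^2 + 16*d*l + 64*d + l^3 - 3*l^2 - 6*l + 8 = d*(-8*l^2 + 40*l - 32) + l^3 + 3*l^2 - 36*l + 32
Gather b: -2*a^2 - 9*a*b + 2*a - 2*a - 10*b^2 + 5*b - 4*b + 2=-2*a^2 - 10*b^2 + b*(1 - 9*a) + 2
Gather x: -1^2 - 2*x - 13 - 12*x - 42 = -14*x - 56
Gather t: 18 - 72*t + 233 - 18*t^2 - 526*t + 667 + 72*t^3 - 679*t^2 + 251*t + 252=72*t^3 - 697*t^2 - 347*t + 1170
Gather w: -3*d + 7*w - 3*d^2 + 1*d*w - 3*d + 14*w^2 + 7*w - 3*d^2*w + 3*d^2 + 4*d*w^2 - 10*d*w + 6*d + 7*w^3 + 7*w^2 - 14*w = 7*w^3 + w^2*(4*d + 21) + w*(-3*d^2 - 9*d)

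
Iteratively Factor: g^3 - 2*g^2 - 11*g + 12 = (g + 3)*(g^2 - 5*g + 4) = (g - 4)*(g + 3)*(g - 1)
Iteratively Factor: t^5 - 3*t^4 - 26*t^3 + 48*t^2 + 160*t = (t + 2)*(t^4 - 5*t^3 - 16*t^2 + 80*t) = t*(t + 2)*(t^3 - 5*t^2 - 16*t + 80) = t*(t + 2)*(t + 4)*(t^2 - 9*t + 20) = t*(t - 4)*(t + 2)*(t + 4)*(t - 5)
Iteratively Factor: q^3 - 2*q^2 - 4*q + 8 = (q + 2)*(q^2 - 4*q + 4) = (q - 2)*(q + 2)*(q - 2)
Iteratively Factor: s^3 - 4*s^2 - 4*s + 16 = (s - 2)*(s^2 - 2*s - 8) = (s - 4)*(s - 2)*(s + 2)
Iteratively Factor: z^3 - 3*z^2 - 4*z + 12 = (z + 2)*(z^2 - 5*z + 6) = (z - 2)*(z + 2)*(z - 3)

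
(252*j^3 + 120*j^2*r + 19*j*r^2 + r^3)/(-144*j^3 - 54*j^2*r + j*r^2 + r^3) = (42*j^2 + 13*j*r + r^2)/(-24*j^2 - 5*j*r + r^2)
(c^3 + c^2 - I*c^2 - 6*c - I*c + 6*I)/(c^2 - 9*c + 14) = (c^2 + c*(3 - I) - 3*I)/(c - 7)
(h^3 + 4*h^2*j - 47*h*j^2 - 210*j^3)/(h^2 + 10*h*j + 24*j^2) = (h^2 - 2*h*j - 35*j^2)/(h + 4*j)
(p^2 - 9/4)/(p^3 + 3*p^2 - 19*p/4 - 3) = (2*p + 3)/(2*p^2 + 9*p + 4)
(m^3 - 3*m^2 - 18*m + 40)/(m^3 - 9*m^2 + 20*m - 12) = (m^2 - m - 20)/(m^2 - 7*m + 6)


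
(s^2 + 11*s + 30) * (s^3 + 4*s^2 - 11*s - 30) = s^5 + 15*s^4 + 63*s^3 - 31*s^2 - 660*s - 900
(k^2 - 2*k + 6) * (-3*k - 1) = -3*k^3 + 5*k^2 - 16*k - 6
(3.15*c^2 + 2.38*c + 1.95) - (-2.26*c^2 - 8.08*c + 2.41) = 5.41*c^2 + 10.46*c - 0.46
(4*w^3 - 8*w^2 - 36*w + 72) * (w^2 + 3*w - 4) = 4*w^5 + 4*w^4 - 76*w^3 - 4*w^2 + 360*w - 288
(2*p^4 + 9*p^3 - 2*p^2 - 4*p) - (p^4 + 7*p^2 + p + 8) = p^4 + 9*p^3 - 9*p^2 - 5*p - 8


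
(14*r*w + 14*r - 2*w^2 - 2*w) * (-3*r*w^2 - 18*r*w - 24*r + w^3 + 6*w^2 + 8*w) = -42*r^2*w^3 - 294*r^2*w^2 - 588*r^2*w - 336*r^2 + 20*r*w^4 + 140*r*w^3 + 280*r*w^2 + 160*r*w - 2*w^5 - 14*w^4 - 28*w^3 - 16*w^2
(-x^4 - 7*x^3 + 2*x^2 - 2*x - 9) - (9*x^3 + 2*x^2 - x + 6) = -x^4 - 16*x^3 - x - 15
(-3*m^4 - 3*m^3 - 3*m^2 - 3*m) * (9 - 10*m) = 30*m^5 + 3*m^4 + 3*m^3 + 3*m^2 - 27*m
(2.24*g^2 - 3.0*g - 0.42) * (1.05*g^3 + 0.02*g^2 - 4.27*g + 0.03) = 2.352*g^5 - 3.1052*g^4 - 10.0658*g^3 + 12.8688*g^2 + 1.7034*g - 0.0126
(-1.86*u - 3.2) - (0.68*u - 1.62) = -2.54*u - 1.58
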